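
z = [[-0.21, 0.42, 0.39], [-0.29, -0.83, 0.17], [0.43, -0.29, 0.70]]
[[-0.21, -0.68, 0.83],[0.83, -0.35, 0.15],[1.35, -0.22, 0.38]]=z@[[0.77, 1.05, -0.88], [-1.06, -0.15, 0.38], [1.02, -1.02, 1.24]]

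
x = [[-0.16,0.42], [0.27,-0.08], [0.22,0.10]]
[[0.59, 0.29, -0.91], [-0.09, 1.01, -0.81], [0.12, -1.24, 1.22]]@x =[[-0.22, 0.13], [0.11, -0.20], [-0.09, 0.27]]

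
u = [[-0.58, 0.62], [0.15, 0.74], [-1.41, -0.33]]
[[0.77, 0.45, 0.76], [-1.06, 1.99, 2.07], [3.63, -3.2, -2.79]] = u @ [[-2.35, 1.72, 1.39], [-0.96, 2.34, 2.52]]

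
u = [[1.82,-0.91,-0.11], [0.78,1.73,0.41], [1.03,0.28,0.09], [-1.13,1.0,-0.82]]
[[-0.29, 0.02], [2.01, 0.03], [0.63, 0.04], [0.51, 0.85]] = u @ [[0.34, 0.06], [0.98, 0.2], [0.11, -0.88]]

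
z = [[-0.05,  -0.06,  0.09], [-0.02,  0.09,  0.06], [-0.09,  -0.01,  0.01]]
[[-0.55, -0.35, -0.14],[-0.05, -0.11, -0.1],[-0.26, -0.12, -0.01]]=z@ [[2.32, 0.94, -0.08],[2.16, 0.86, -0.09],[-3.33, -2.74, -1.61]]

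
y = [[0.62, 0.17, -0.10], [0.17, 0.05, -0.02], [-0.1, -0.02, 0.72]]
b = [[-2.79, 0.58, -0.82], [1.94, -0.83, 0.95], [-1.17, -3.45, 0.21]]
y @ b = [[-1.28, 0.56, -0.37], [-0.35, 0.13, -0.1], [-0.60, -2.53, 0.21]]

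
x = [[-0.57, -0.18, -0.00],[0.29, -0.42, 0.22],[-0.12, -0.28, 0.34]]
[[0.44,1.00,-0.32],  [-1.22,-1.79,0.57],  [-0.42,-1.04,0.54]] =x @ [[-1.36, -2.17, 0.58],[1.85, 1.34, -0.05],[-0.20, -2.73, 1.74]]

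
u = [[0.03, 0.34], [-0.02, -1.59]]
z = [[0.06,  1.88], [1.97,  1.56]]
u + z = [[0.09, 2.22], [1.95, -0.03]]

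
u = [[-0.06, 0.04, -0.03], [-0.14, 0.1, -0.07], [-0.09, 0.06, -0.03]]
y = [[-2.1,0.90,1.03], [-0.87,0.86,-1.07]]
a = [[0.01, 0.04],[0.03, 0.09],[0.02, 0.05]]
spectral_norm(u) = 0.23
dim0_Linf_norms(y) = [2.1, 0.9, 1.07]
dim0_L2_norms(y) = [2.27, 1.24, 1.49]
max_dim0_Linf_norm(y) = 2.1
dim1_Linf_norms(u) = [0.06, 0.14, 0.09]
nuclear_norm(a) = 0.12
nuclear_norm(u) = 0.24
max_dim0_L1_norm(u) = 0.29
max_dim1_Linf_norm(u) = 0.14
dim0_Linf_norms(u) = [0.14, 0.1, 0.07]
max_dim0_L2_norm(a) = 0.11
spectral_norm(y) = 2.61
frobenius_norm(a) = 0.12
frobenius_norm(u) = 0.23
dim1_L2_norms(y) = [2.51, 1.63]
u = a @ y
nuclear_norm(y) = 4.06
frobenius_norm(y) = 2.99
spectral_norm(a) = 0.12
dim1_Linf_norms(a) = [0.04, 0.09, 0.05]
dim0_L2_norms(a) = [0.04, 0.11]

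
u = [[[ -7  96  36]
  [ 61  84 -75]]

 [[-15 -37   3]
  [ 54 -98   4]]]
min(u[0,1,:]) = -75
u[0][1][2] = -75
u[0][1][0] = 61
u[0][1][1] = 84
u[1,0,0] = -15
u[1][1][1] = -98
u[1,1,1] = -98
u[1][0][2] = 3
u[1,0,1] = -37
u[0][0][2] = 36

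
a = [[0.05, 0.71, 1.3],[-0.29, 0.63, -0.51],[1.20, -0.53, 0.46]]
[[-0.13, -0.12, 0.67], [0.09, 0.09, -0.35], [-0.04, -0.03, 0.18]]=a @ [[0.04, 0.05, -0.13], [0.05, 0.06, -0.13], [-0.13, -0.13, 0.59]]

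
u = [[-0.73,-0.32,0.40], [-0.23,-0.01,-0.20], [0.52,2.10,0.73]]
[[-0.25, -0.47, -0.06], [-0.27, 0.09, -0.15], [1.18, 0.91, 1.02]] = u@[[0.61, 0.07, 0.22], [0.19, 0.61, 0.27], [0.64, -0.56, 0.46]]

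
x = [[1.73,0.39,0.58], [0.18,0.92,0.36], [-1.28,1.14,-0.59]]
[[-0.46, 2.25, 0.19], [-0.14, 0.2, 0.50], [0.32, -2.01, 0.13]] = x @ [[-0.19, 1.19, -0.22], [-0.04, -0.19, 0.28], [-0.20, 0.45, 0.79]]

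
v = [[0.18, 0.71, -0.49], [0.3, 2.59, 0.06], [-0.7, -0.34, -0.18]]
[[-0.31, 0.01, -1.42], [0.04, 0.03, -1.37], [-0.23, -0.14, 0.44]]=v @[[0.16,  0.19,  -0.89], [-0.02,  -0.01,  -0.47], [0.67,  0.04,  1.89]]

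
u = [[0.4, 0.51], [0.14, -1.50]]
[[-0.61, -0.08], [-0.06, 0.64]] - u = [[-1.01,-0.59], [-0.2,2.14]]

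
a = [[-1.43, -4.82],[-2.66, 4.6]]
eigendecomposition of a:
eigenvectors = [[-0.95, 0.53], [-0.33, -0.85]]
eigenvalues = [-3.1, 6.27]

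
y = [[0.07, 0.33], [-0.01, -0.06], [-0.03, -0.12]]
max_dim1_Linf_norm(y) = 0.33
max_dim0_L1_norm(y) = 0.51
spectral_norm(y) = 0.36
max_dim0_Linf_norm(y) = 0.33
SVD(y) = [[-0.93, 0.19], [0.17, -0.56], [0.34, 0.81]] @ diag([0.36438200009317867, 0.00507523478222796]) @ [[-0.21, -0.98], [-0.98, 0.21]]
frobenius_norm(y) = 0.36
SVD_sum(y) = [[0.07, 0.33], [-0.01, -0.06], [-0.03, -0.12]] + [[-0.00,  0.0],[0.00,  -0.0],[-0.00,  0.0]]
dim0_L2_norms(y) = [0.08, 0.36]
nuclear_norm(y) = 0.37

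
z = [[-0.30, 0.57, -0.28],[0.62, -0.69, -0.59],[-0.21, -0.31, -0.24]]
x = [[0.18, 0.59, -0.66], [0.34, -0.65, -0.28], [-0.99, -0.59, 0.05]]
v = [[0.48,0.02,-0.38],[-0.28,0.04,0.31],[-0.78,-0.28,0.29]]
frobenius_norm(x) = 1.66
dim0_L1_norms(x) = [1.51, 1.83, 0.99]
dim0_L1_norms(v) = [1.54, 0.34, 0.98]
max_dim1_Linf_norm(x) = 0.99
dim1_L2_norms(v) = [0.61, 0.42, 0.88]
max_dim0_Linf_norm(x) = 0.99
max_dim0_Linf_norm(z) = 0.69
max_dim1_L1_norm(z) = 1.9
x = z + v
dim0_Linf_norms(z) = [0.62, 0.69, 0.59]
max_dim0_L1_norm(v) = 1.54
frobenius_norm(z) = 1.38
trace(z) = -1.23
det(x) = 0.68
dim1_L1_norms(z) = [1.15, 1.9, 0.76]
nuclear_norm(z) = 2.14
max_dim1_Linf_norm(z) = 0.69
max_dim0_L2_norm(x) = 1.06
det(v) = 0.00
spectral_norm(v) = 1.11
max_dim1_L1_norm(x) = 1.63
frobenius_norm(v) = 1.15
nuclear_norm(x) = 2.75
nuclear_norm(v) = 1.40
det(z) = 0.26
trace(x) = -0.42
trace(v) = 0.81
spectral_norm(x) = 1.30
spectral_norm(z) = 1.20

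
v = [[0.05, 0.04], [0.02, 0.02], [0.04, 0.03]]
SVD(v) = [[-0.74, 0.02],  [-0.33, -0.88],  [-0.58, 0.47]] @ diag([0.0859524158061724, 0.0034903032938191896]) @ [[-0.78,-0.63], [0.63,-0.78]]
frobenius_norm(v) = 0.09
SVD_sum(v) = [[0.05, 0.04], [0.02, 0.02], [0.04, 0.03]] + [[0.00, -0.00], [-0.0, 0.00], [0.0, -0.0]]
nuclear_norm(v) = 0.09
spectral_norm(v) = 0.09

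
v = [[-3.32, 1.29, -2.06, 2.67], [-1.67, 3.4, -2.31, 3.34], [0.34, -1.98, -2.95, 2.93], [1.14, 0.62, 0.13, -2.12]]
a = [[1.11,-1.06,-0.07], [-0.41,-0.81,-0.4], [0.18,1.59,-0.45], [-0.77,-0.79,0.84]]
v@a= [[-6.64, -2.91, 2.89], [-6.24, -7.3, 2.60], [-1.60, -5.76, 4.56], [2.67, 0.17, -2.17]]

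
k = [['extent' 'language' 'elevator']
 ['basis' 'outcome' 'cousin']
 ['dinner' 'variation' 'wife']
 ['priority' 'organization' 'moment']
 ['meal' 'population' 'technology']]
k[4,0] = 'meal'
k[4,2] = 'technology'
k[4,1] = 'population'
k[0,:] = ['extent', 'language', 'elevator']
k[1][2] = 'cousin'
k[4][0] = 'meal'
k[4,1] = 'population'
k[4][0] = 'meal'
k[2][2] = 'wife'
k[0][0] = 'extent'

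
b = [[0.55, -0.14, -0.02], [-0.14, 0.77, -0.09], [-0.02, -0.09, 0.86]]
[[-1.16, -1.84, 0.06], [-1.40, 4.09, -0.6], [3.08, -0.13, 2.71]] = b @ [[-2.47, -2.07, 0.13], [-1.88, 4.97, -0.39], [3.33, 0.32, 3.11]]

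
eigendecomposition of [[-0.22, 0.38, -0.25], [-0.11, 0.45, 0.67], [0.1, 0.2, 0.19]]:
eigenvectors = [[0.86+0.00j, 0.86-0.00j, 0.26+0.00j], [0.11+0.38j, (0.11-0.38j), (0.89+0j)], [(-0.1-0.3j), (-0.1+0.3j), (0.39+0j)]]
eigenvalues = [(-0.15+0.25j), (-0.15-0.25j), (0.71+0j)]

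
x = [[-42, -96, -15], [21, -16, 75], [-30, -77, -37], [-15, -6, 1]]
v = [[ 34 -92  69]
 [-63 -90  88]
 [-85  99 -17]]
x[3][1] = -6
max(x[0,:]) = -15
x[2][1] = -77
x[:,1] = [-96, -16, -77, -6]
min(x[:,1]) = -96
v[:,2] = [69, 88, -17]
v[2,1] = 99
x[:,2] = [-15, 75, -37, 1]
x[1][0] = 21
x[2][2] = -37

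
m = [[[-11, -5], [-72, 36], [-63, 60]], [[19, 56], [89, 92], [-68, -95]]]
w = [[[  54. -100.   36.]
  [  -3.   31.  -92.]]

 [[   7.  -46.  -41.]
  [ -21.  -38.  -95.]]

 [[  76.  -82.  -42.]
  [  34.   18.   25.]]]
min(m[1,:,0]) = -68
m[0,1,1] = 36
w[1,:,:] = [[7.0, -46.0, -41.0], [-21.0, -38.0, -95.0]]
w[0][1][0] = -3.0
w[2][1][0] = 34.0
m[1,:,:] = [[19, 56], [89, 92], [-68, -95]]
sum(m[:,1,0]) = 17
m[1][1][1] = 92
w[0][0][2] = 36.0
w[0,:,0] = [54.0, -3.0]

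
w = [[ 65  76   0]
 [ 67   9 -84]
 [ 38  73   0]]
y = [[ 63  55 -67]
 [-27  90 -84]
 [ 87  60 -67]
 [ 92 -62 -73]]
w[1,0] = 67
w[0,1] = 76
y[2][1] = 60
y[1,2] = -84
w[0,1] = 76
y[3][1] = -62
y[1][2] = -84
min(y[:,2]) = -84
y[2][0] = 87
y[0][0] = 63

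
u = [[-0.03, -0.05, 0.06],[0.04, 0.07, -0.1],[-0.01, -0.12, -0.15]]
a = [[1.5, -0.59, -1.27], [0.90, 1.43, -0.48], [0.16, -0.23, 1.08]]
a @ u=[[-0.06, 0.04, 0.34], [0.03, 0.11, -0.02], [-0.02, -0.15, -0.13]]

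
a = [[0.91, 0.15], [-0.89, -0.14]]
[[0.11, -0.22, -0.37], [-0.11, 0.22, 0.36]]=a @[[0.05,  -0.19,  -0.38], [0.45,  -0.33,  -0.13]]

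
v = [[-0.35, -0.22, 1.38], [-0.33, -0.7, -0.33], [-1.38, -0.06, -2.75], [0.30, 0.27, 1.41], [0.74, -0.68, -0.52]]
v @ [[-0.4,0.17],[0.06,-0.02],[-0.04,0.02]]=[[0.07, -0.03], [0.1, -0.05], [0.66, -0.29], [-0.16, 0.07], [-0.32, 0.13]]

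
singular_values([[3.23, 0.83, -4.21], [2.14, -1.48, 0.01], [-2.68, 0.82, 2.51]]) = [6.59, 2.48, 0.44]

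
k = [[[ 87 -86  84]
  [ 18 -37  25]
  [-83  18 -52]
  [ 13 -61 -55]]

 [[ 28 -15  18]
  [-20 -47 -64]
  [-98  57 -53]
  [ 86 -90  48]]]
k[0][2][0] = -83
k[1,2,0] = -98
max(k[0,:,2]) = 84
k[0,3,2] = -55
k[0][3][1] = -61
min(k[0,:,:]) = -86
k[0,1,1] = -37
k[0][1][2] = 25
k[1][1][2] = -64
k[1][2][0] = -98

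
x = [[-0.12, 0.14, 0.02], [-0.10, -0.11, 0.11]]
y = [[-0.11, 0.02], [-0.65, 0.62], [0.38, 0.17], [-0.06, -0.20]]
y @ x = [[0.01, -0.02, -0.00], [0.02, -0.16, 0.06], [-0.06, 0.03, 0.03], [0.03, 0.01, -0.02]]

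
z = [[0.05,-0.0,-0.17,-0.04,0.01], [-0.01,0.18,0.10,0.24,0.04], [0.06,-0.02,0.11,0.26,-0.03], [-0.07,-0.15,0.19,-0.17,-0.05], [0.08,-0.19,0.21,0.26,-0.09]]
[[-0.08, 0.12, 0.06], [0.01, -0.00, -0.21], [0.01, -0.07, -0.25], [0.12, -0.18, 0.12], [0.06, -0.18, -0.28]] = z @ [[0.34, 0.35, -0.25],[-0.01, 0.35, 0.3],[0.64, -0.56, -0.24],[-0.25, -0.05, -0.88],[0.39, 0.17, -0.82]]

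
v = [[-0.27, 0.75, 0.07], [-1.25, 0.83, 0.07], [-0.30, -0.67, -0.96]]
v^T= [[-0.27, -1.25, -0.3], [0.75, 0.83, -0.67], [0.07, 0.07, -0.96]]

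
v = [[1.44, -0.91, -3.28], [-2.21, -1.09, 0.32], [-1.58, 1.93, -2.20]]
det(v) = 27.09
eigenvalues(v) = [(3.42+0j), (-2.64+0.98j), (-2.64-0.98j)]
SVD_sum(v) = [[0.84, 0.35, -3.30], [-0.23, -0.10, 0.92], [0.47, 0.2, -1.86]] + [[0.96, -0.50, 0.19],[-1.2, 0.63, -0.24],[-2.30, 1.2, -0.46]] + [[-0.36, -0.75, -0.17], [-0.77, -1.62, -0.37], [0.25, 0.53, 0.12]]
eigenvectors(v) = [[(0.82+0j), (-0.5-0.23j), -0.50+0.23j], [(-0.43+0j), (-0.27-0.5j), -0.27+0.50j], [-0.38+0.00j, (-0.61+0j), (-0.61-0j)]]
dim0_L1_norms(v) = [5.23, 3.93, 5.8]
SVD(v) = [[-0.85, 0.35, -0.40],[0.24, -0.43, -0.87],[-0.48, -0.83, 0.28]] @ diag([4.045331737699583, 3.175835617738717, 2.1084020634268517]) @ [[-0.24, -0.10, 0.96], [0.87, -0.46, 0.17], [0.42, 0.88, 0.2]]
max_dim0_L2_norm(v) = 3.96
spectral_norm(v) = 4.05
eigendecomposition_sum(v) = [[(2.25-0j), -1.04-0.00j, -1.37+0.00j], [(-1.18+0j), (0.54+0j), (0.72+0j)], [(-1.04+0j), (0.48+0j), (0.63+0j)]] + [[-0.41+0.29j, (0.06+1.4j), -0.95-0.95j],[(-0.52-0.01j), (-0.82+1.2j), -0.20-1.38j],[-0.27+0.49j, 0.73+1.39j, (-1.42-0.52j)]] + [[(-0.41-0.29j), 0.06-1.40j, (-0.95+0.95j)], [(-0.52+0.01j), -0.82-1.20j, -0.20+1.38j], [(-0.27-0.49j), (0.73-1.39j), -1.42+0.52j]]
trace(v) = -1.85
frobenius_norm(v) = 5.56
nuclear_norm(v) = 9.33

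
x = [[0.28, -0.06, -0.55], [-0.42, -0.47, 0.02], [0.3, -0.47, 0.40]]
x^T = [[0.28, -0.42, 0.3], [-0.06, -0.47, -0.47], [-0.55, 0.02, 0.4]]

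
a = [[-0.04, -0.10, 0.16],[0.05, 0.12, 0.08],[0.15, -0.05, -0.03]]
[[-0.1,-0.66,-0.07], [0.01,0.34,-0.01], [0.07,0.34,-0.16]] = a@ [[0.44, 2.88, -0.95], [0.16, 2.78, 0.55], [-0.39, -1.66, -0.35]]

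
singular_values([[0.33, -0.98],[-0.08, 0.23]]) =[1.06, 0.0]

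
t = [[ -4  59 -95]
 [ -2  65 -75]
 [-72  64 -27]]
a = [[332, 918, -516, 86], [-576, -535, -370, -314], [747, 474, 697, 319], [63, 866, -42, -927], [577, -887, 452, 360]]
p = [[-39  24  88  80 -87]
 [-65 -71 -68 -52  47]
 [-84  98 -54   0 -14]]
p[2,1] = 98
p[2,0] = -84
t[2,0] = -72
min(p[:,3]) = -52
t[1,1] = 65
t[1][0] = -2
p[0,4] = -87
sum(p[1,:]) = -209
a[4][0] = 577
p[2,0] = -84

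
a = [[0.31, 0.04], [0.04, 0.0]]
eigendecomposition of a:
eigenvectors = [[0.99, -0.13],[0.13, 0.99]]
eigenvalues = [0.32, -0.01]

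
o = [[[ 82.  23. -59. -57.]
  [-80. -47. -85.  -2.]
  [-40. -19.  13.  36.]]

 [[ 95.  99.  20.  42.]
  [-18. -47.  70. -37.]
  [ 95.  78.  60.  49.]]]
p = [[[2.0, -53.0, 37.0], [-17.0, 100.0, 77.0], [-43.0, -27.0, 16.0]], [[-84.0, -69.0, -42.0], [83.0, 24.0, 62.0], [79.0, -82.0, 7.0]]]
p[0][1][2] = 77.0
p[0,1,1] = 100.0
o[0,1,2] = -85.0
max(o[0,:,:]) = 82.0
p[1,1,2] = 62.0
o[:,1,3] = [-2.0, -37.0]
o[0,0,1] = 23.0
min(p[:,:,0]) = -84.0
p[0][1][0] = -17.0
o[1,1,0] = -18.0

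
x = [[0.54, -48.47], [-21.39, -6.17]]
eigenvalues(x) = [29.56, -35.19]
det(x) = -1040.11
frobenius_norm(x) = 53.34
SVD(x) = [[0.99, 0.15], [0.15, -0.99]] @ diag([48.92027998690634, 21.261225411595913]) @ [[-0.05, -1.00], [1.0, -0.05]]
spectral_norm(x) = 48.92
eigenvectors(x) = [[0.86, 0.8],[-0.51, 0.59]]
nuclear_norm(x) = 70.18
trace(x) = -5.63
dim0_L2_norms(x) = [21.4, 48.86]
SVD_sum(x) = [[-2.64, -48.30], [-0.40, -7.32]] + [[3.18, -0.17], [-20.99, 1.15]]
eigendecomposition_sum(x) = [[16.31, -22.13], [-9.77, 13.25]] + [[-15.77,-26.34], [-11.62,-19.42]]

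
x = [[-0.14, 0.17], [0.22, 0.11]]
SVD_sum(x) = [[-0.14, -0.00],[0.22, 0.00]] + [[-0.00, 0.17], [-0.00, 0.11]]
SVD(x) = [[-0.53, 0.85], [0.85, 0.53]] @ diag([0.2607794559122359, 0.20246993696378293]) @ [[1.0, 0.01],[-0.01, 1.0]]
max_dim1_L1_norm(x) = 0.33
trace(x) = -0.03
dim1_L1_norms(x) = [0.31, 0.33]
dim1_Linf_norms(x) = [0.17, 0.22]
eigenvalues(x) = [-0.25, 0.22]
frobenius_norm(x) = 0.33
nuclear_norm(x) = 0.46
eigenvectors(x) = [[-0.85,-0.43], [0.53,-0.90]]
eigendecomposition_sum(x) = [[-0.19, 0.09], [0.12, -0.06]] + [[0.05, 0.08], [0.1, 0.17]]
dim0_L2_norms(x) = [0.26, 0.2]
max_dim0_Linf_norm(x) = 0.22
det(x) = -0.05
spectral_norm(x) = 0.26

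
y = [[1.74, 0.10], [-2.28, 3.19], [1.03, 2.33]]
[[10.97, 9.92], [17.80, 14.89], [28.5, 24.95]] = y @ [[5.75,5.22], [9.69,8.4]]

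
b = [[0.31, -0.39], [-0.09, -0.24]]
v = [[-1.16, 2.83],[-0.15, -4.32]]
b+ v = [[-0.85, 2.44], [-0.24, -4.56]]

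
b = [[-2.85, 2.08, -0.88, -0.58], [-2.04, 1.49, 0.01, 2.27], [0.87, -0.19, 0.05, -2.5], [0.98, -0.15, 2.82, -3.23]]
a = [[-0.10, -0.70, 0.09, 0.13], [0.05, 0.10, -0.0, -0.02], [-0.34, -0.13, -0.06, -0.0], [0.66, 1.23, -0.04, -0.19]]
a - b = [[2.75, -2.78, 0.97, 0.71], [2.09, -1.39, -0.01, -2.29], [-1.21, 0.06, -0.11, 2.5], [-0.32, 1.38, -2.86, 3.04]]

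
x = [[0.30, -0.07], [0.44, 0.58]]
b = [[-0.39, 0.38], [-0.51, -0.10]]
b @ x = [[0.05, 0.25],[-0.2, -0.02]]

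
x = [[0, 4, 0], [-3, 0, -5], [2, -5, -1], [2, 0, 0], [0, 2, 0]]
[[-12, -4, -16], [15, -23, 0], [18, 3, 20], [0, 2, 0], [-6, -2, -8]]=x@ [[0, 1, 0], [-3, -1, -4], [-3, 4, 0]]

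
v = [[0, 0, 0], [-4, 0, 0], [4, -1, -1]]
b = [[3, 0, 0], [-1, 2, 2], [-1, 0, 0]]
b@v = [[0, 0, 0], [0, -2, -2], [0, 0, 0]]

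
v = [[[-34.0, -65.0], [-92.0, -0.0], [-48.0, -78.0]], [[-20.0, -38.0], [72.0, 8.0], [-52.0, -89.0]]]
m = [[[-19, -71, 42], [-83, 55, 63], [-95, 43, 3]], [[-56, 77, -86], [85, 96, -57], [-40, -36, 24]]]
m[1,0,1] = 77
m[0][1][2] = 63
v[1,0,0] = -20.0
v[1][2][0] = -52.0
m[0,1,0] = -83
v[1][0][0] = -20.0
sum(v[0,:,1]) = -143.0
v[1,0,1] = -38.0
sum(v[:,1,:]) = -12.0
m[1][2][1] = -36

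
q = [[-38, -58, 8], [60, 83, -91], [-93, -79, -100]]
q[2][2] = -100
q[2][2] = -100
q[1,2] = -91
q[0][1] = -58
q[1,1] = 83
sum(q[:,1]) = -54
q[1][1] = 83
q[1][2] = -91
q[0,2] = 8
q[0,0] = -38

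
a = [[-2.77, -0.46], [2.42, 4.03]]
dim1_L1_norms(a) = [3.23, 6.45]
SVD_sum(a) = [[-1.43, -1.63], [3.05, 3.48]] + [[-1.34, 1.17], [-0.63, 0.55]]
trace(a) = 1.26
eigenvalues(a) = [-2.6, 3.86]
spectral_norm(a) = 5.11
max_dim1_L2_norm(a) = 4.7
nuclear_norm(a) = 7.08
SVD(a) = [[-0.42, 0.91], [0.91, 0.42]] @ diag([5.1102001531728325, 1.9666352977896955]) @ [[0.66,0.75],[-0.75,0.66]]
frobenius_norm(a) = 5.48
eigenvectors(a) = [[-0.94, 0.07], [0.34, -1.0]]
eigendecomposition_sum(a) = [[-2.67,-0.19], [0.97,0.07]] + [[-0.1, -0.27], [1.45, 3.96]]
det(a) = -10.05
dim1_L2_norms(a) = [2.81, 4.7]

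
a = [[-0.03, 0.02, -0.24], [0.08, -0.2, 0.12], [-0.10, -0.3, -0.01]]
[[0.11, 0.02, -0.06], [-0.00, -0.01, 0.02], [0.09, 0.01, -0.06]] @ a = [[0.0, 0.02, -0.02],[-0.0, -0.0, -0.00],[0.00, 0.02, -0.02]]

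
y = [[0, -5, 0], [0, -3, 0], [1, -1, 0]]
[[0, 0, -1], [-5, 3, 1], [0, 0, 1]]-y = [[0, 5, -1], [-5, 6, 1], [-1, 1, 1]]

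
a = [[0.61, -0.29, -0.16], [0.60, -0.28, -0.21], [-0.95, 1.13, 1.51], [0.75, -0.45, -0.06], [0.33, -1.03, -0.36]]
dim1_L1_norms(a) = [1.06, 1.09, 3.59, 1.26, 1.72]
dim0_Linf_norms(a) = [0.95, 1.13, 1.51]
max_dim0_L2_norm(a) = 1.64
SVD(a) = [[-0.23, 0.44, 0.17],[-0.24, 0.39, 0.21],[0.81, 0.46, -0.34],[-0.28, 0.66, -0.03],[-0.40, -0.03, -0.9]] @ diag([2.568809812243418, 0.7553479783616501, 0.5678605287453158]) @ [[-0.54, 0.62, 0.57], [0.73, 0.02, 0.68], [0.41, 0.79, -0.46]]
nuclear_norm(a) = 3.89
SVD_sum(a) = [[0.33, -0.37, -0.34], [0.34, -0.38, -0.35], [-1.13, 1.28, 1.18], [0.39, -0.44, -0.41], [0.55, -0.63, -0.58]] + [[0.24, 0.01, 0.23], [0.21, 0.0, 0.2], [0.26, 0.01, 0.24], [0.37, 0.01, 0.34], [-0.01, -0.0, -0.01]] + [[0.04, 0.08, -0.04], [0.05, 0.10, -0.06], [-0.08, -0.15, 0.09], [-0.01, -0.02, 0.01], [-0.21, -0.40, 0.23]]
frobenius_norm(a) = 2.74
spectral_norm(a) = 2.57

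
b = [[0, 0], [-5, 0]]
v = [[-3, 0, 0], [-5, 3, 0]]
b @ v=[[0, 0, 0], [15, 0, 0]]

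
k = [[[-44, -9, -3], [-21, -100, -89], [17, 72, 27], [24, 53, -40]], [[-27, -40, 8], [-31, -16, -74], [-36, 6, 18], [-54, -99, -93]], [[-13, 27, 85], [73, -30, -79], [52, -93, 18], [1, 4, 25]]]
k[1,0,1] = -40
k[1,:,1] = [-40, -16, 6, -99]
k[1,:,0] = [-27, -31, -36, -54]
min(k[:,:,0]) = -54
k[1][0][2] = 8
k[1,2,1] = 6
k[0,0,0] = -44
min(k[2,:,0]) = -13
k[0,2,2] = 27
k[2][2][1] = -93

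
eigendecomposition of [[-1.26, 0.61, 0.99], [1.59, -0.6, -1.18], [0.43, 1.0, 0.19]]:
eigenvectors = [[0.63+0.00j, 0.46+0.00j, 0.46-0.00j], [(-0.73+0j), (-0.39+0.03j), -0.39-0.03j], [(0.26+0j), (0.8+0j), (0.8-0j)]]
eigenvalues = [(-1.55+0j), (-0.06+0.04j), (-0.06-0.04j)]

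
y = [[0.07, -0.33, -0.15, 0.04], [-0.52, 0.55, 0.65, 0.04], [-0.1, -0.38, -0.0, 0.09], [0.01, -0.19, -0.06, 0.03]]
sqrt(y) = [[-0.13, -0.39, 0.11, 0.13], [-0.35, 0.79, 0.54, -0.04], [-0.55, -0.42, 0.50, 0.24], [-0.19, -0.23, 0.13, 0.12]]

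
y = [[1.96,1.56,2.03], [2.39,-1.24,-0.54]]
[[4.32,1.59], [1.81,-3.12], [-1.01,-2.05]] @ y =[[12.27, 4.77, 7.91], [-3.91, 6.69, 5.36], [-6.88, 0.97, -0.94]]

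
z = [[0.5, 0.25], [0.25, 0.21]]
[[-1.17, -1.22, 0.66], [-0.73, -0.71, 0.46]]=z @ [[-1.48, -1.83, 0.56], [-1.73, -1.20, 1.5]]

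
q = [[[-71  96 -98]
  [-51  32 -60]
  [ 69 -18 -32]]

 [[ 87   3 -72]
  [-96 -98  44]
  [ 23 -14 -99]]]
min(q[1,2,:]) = -99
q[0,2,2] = -32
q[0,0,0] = -71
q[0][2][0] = 69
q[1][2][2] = -99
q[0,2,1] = -18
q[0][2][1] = -18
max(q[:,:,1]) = 96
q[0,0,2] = -98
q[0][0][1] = 96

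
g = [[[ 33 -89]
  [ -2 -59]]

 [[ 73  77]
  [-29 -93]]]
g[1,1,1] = -93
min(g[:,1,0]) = -29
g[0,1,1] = -59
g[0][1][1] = -59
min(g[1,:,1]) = -93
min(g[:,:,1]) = -93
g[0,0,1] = -89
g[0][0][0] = 33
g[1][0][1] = 77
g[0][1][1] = -59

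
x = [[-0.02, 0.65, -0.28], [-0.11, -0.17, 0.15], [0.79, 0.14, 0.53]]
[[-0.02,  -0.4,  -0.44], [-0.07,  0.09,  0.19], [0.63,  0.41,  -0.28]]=x @ [[0.73, 0.35, -0.46], [0.03, -0.44, -0.55], [0.10, 0.37, 0.31]]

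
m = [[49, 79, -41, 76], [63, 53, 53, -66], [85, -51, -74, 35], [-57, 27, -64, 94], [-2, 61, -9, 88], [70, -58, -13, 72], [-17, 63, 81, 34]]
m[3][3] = 94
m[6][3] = 34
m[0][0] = 49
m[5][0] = 70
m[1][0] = 63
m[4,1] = 61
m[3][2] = -64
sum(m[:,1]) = 174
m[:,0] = [49, 63, 85, -57, -2, 70, -17]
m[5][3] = 72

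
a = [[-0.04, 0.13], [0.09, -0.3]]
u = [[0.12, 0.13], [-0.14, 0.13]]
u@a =[[0.01,  -0.02],[0.02,  -0.06]]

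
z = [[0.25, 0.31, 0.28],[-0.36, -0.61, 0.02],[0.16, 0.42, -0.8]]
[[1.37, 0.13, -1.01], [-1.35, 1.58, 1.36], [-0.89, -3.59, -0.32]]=z @ [[0.48, 0.08, -2.51], [2.00, -2.53, -0.77], [2.26, 3.18, -0.5]]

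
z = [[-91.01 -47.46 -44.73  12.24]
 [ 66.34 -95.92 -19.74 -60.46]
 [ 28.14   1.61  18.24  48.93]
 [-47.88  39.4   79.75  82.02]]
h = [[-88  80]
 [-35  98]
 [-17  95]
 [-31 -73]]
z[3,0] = -47.88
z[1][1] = -95.92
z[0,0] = -91.01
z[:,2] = [-44.73, -19.74, 18.24, 79.75]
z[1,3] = -60.46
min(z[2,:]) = 1.61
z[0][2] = -44.73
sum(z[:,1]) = -102.36999999999998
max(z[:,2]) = 79.75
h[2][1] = 95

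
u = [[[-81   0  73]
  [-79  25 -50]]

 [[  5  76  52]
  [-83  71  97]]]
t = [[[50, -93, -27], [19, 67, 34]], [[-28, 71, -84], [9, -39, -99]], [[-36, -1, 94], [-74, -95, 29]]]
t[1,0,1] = 71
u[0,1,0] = -79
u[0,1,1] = 25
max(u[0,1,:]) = 25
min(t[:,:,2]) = -99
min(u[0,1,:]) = -79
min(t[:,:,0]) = -74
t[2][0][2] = 94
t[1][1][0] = 9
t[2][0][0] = -36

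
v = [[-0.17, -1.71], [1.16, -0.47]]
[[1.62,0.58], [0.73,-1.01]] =v @ [[0.24, -0.97], [-0.97, -0.24]]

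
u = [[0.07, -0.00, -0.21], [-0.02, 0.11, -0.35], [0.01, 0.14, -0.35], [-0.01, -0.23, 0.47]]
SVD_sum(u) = [[0.01, 0.07, -0.18],[0.01, 0.13, -0.34],[0.01, 0.14, -0.35],[-0.01, -0.19, 0.49]] + [[0.06, -0.08, -0.03], [0.0, -0.00, -0.00], [-0.00, 0.00, 0.0], [0.02, -0.03, -0.01]] + [[0.01,0.01,0.0],[-0.03,-0.02,-0.01],[0.0,0.00,0.0],[-0.02,-0.01,-0.00]]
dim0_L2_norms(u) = [0.07, 0.29, 0.71]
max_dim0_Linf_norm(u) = 0.47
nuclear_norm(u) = 0.92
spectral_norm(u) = 0.77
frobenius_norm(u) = 0.77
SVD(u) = [[-0.26,  0.93,  -0.21], [-0.48,  0.03,  0.85], [-0.49,  -0.03,  -0.04], [0.68,  0.36,  0.48]] @ diag([0.7659443193732007, 0.10668594333368255, 0.04524830510557001]) @ [[-0.03, -0.36, 0.93],[0.57, -0.77, -0.28],[-0.82, -0.52, -0.23]]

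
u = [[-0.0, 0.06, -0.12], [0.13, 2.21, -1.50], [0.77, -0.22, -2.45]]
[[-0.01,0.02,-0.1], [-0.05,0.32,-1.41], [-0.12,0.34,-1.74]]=u@[[0.01, 0.01, 0.05], [0.01, 0.05, -0.14], [0.05, -0.14, 0.74]]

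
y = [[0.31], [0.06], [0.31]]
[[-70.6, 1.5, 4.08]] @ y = [[-20.53]]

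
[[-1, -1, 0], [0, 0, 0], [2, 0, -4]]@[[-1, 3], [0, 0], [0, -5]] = [[1, -3], [0, 0], [-2, 26]]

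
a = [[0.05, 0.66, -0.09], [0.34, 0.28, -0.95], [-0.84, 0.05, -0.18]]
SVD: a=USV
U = [[-0.34, -0.17, 0.93], [-0.92, -0.14, -0.36], [0.19, -0.98, -0.11]]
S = [1.11, 0.85, 0.58]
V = [[-0.44, -0.43, 0.79], [0.9, -0.23, 0.38], [0.02, 0.87, 0.49]]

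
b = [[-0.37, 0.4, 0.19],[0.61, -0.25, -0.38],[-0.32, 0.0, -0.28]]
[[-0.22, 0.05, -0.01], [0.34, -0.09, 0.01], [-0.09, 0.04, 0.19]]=b @ [[0.43,  -0.13,  -0.26], [-0.08,  0.01,  -0.08], [-0.16,  0.01,  -0.38]]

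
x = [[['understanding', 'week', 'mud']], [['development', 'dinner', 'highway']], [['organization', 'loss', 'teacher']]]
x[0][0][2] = 'mud'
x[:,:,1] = [['week'], ['dinner'], ['loss']]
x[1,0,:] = ['development', 'dinner', 'highway']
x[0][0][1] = 'week'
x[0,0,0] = 'understanding'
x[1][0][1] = 'dinner'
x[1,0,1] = 'dinner'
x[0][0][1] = 'week'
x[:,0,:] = [['understanding', 'week', 'mud'], ['development', 'dinner', 'highway'], ['organization', 'loss', 'teacher']]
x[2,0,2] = 'teacher'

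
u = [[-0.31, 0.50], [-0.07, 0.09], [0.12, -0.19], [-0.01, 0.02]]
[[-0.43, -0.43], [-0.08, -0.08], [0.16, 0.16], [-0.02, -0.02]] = u@[[0.57, 0.37], [-0.50, -0.63]]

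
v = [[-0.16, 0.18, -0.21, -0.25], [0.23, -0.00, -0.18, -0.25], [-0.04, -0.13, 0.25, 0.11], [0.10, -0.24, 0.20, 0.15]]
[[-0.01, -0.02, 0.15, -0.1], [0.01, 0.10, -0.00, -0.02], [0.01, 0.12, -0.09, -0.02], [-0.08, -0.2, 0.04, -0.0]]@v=[[-0.02, 0.0, 0.02, 0.01], [0.02, 0.01, -0.02, -0.03], [0.03, 0.02, -0.05, -0.05], [-0.03, -0.02, 0.06, 0.07]]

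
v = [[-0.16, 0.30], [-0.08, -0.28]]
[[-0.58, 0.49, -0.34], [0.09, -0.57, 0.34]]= v @ [[1.99, 0.49, -0.11], [-0.88, 1.89, -1.19]]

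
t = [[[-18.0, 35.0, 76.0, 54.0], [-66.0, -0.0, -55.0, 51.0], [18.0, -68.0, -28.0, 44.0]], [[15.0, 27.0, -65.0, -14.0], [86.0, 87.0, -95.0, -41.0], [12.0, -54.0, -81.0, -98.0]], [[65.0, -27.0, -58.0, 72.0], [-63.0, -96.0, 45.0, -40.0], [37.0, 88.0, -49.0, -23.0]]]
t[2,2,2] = -49.0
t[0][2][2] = -28.0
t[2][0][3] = 72.0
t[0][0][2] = 76.0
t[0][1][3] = 51.0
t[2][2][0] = 37.0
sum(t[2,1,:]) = -154.0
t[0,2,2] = -28.0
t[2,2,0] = 37.0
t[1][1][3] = -41.0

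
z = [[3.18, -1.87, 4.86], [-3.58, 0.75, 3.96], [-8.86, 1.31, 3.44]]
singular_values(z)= [10.85, 6.35, 0.64]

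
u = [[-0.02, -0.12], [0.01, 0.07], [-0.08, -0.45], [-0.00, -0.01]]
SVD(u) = [[-0.25, 0.36], [0.15, -0.73], [-0.96, -0.22], [-0.02, 0.55]] @ diag([0.4783199212982345, 0.003170629156933482]) @ [[0.17, 0.98], [0.98, -0.17]]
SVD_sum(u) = [[-0.02, -0.12], [0.01, 0.07], [-0.08, -0.45], [-0.00, -0.01]] + [[0.0, -0.0],[-0.00, 0.00],[-0.0, 0.0],[0.00, -0.00]]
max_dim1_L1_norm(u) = 0.53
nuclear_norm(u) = 0.48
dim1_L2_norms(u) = [0.12, 0.07, 0.46, 0.01]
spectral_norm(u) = 0.48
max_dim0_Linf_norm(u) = 0.45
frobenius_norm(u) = 0.48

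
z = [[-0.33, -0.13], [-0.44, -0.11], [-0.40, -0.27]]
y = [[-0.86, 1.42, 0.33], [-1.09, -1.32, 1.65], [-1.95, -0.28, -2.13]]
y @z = [[-0.47, -0.13], [0.28, -0.16], [1.62, 0.86]]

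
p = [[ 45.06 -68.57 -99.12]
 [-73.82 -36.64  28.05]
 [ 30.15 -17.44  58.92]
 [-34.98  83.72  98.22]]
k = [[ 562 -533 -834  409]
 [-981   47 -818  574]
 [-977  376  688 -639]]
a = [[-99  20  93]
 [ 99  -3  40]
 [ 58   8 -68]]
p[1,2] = 28.05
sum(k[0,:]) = -396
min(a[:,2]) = -68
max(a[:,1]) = 20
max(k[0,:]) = 562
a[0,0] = -99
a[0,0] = -99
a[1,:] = [99, -3, 40]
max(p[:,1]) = 83.72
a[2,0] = 58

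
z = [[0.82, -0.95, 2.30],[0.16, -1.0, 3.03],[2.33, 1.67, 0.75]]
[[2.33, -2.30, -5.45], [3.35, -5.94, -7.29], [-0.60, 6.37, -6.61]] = z @ [[-0.38, 3.22, -0.43], [-0.29, 0.24, -1.99], [1.03, -2.05, -3.04]]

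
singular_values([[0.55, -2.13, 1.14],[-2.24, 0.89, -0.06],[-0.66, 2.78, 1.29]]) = [3.96, 1.87, 1.61]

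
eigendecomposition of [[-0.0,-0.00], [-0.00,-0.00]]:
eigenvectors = [[1.00, 0.0], [0.0, 1.0]]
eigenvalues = [-0.0, -0.0]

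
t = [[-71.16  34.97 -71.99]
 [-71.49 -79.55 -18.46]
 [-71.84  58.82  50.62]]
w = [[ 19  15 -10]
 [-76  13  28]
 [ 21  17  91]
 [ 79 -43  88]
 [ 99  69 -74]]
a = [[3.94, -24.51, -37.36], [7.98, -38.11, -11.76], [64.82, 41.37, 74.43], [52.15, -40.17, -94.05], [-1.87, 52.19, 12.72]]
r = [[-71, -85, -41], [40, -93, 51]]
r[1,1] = -93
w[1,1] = 13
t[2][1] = 58.82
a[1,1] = -38.11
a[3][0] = 52.15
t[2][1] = 58.82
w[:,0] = [19, -76, 21, 79, 99]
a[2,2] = 74.43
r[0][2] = -41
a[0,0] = 3.94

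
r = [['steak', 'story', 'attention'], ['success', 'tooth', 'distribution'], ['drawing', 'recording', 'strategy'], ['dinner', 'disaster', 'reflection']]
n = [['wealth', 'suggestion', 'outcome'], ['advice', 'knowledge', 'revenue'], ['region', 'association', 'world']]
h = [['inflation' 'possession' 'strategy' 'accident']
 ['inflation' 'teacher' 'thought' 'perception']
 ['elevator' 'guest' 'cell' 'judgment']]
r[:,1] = ['story', 'tooth', 'recording', 'disaster']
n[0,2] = 'outcome'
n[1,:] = ['advice', 'knowledge', 'revenue']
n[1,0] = 'advice'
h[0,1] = 'possession'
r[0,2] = 'attention'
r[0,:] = ['steak', 'story', 'attention']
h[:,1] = ['possession', 'teacher', 'guest']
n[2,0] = 'region'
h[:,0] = ['inflation', 'inflation', 'elevator']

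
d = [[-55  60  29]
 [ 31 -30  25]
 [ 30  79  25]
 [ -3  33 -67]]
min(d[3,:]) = -67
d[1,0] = 31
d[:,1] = [60, -30, 79, 33]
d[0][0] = -55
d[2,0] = 30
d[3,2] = -67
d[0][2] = 29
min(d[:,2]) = -67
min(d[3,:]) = -67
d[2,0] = 30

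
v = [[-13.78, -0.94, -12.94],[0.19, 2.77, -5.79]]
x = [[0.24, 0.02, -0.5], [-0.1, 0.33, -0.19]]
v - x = [[-14.02, -0.96, -12.44], [0.29, 2.44, -5.6]]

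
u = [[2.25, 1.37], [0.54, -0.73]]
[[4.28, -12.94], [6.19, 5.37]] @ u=[[2.64,  15.31], [16.83,  4.56]]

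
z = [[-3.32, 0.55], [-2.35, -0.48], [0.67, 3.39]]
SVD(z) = [[-0.73, 0.43], [-0.57, 0.06], [0.38, 0.90]] @ diag([4.177327609068675, 3.401284176088877]) @ [[0.96, 0.28],[-0.28, 0.96]]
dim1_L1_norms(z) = [3.87, 2.83, 4.06]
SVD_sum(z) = [[-2.92,-0.85], [-2.30,-0.67], [1.52,0.44]] + [[-0.4, 1.4],[-0.05, 0.19],[-0.85, 2.95]]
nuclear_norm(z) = 7.58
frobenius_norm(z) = 5.39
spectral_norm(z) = 4.18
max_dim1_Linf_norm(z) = 3.39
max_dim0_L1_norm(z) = 6.34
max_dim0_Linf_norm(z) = 3.39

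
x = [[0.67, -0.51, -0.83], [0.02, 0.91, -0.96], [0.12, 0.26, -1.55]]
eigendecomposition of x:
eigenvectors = [[0.42, 0.99, 0.93], [0.35, 0.14, -0.38], [0.84, 0.07, 0.01]]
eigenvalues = [-1.38, 0.54, 0.87]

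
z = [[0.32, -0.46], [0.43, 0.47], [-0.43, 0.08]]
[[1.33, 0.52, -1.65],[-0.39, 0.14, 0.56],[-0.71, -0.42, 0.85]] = z @ [[1.28, 0.89, -1.49], [-2.0, -0.52, 2.56]]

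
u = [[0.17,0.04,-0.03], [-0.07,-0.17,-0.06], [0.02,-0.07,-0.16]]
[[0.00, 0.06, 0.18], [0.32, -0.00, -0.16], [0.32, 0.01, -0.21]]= u @ [[0.14, 0.43, 1.33], [-1.49, -0.19, -0.11], [-1.35, 0.09, 1.51]]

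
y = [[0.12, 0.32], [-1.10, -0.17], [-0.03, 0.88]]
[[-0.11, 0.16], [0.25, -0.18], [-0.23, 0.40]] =y @ [[-0.19, 0.09], [-0.27, 0.46]]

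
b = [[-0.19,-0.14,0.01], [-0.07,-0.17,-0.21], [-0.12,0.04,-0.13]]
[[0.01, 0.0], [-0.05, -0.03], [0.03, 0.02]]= b @ [[-0.26,  -0.14], [0.31,  0.16], [0.09,  0.05]]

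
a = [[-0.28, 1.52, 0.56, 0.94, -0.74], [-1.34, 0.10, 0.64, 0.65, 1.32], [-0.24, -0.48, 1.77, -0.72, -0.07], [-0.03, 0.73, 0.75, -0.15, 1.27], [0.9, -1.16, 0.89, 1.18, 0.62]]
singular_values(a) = [2.68, 2.31, 1.79, 1.74, 1.08]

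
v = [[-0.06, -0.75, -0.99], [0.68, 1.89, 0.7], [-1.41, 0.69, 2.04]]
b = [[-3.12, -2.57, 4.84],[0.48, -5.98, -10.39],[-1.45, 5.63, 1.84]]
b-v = [[-3.06, -1.82, 5.83], [-0.20, -7.87, -11.09], [-0.04, 4.94, -0.20]]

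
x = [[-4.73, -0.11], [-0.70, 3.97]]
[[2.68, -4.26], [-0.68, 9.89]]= x@[[-0.56, 0.84], [-0.27, 2.64]]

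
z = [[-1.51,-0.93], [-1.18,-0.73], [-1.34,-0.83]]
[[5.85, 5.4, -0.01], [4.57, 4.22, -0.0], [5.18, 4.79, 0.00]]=z @ [[-4.84, -4.42, 1.85], [1.57, 1.37, -2.99]]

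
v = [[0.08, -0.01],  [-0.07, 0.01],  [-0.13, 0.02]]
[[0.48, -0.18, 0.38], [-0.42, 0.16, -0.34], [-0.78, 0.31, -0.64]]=v @ [[6.03, -1.52, 4.44], [0.28, 5.84, -2.96]]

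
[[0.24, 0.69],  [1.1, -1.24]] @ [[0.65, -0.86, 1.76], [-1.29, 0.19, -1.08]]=[[-0.73, -0.08, -0.32], [2.31, -1.18, 3.28]]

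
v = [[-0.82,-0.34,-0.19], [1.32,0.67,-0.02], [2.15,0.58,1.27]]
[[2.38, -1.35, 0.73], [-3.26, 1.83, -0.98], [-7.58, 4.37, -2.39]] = v@ [[-2.4, 1.41, -0.78], [-0.19, -0.01, 0.06], [-1.82, 1.06, -0.59]]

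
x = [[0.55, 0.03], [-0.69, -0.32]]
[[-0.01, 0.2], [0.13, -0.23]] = x @ [[-0.00, 0.37], [-0.42, -0.09]]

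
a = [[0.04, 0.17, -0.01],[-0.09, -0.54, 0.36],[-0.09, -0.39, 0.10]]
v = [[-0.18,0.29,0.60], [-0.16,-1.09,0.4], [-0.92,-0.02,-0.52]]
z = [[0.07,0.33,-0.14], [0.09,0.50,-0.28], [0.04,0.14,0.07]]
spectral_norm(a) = 0.78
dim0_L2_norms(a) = [0.13, 0.69, 0.37]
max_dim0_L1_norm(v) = 1.52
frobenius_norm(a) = 0.79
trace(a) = -0.40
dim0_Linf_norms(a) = [0.09, 0.54, 0.36]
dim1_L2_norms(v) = [0.69, 1.17, 1.06]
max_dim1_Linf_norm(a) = 0.54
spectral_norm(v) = 1.17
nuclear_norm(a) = 0.92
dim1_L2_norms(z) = [0.37, 0.58, 0.16]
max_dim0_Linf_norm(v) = 1.09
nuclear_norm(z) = 0.83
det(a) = -0.00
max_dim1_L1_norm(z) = 0.87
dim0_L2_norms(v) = [0.95, 1.13, 0.89]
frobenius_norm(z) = 0.70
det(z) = 0.00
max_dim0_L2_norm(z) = 0.62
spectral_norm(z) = 0.69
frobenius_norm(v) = 1.72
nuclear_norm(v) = 2.91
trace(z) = 0.64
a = v @ z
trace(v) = -1.79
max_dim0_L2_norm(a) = 0.69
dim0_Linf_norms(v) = [0.92, 1.09, 0.6]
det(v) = -0.83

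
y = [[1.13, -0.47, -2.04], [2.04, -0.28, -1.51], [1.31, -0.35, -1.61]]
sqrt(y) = [[1.87,-0.34,-1.68], [0.80,0.19,0.32], [1.24,-0.14,-0.72]]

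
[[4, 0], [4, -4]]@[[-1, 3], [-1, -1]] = [[-4, 12], [0, 16]]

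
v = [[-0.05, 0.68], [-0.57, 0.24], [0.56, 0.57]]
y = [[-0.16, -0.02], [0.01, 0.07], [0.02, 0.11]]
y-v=[[-0.11, -0.70],[0.58, -0.17],[-0.54, -0.46]]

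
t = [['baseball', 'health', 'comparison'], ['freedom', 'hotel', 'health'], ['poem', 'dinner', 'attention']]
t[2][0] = 'poem'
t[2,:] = ['poem', 'dinner', 'attention']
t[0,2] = 'comparison'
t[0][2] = 'comparison'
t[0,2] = 'comparison'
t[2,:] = ['poem', 'dinner', 'attention']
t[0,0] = 'baseball'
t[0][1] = 'health'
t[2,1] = 'dinner'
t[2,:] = ['poem', 'dinner', 'attention']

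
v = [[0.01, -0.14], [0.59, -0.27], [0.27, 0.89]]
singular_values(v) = [0.95, 0.64]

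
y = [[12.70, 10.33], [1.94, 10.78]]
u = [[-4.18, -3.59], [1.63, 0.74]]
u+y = [[8.52,  6.74], [3.57,  11.52]]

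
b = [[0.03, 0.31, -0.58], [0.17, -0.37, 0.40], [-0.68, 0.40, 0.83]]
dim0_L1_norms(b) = [0.88, 1.08, 1.81]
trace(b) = 0.49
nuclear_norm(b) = 2.02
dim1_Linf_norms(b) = [0.58, 0.4, 0.83]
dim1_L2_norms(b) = [0.66, 0.57, 1.15]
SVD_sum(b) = [[0.23,-0.07,-0.40], [-0.10,0.03,0.17], [-0.55,0.17,0.95]] + [[-0.22,0.36,-0.19], [0.25,-0.42,0.22], [-0.14,0.23,-0.12]] + [[0.02, 0.02, 0.01], [0.02, 0.02, 0.01], [0.0, 0.0, 0.00]]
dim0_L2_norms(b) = [0.7, 0.63, 1.09]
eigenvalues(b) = [1.21, 0.04, -0.76]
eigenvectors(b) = [[-0.39, -0.73, -0.58],[0.19, -0.61, 0.69],[0.9, -0.32, -0.42]]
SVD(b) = [[-0.38, 0.61, 0.70], [0.17, -0.7, 0.70], [0.91, 0.38, 0.16]] @ diag([1.2175453772825584, 0.7659158163360077, 0.0381604054514493]) @ [[-0.49, 0.15, 0.86], [-0.47, 0.78, -0.41], [0.73, 0.6, 0.32]]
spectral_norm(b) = 1.22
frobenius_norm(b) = 1.44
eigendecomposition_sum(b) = [[0.23, -0.06, -0.42], [-0.11, 0.03, 0.20], [-0.53, 0.14, 0.95]] + [[0.02, 0.02, 0.00], [0.02, 0.02, 0.00], [0.01, 0.01, 0.00]] + [[-0.22, 0.35, -0.17],[0.26, -0.41, 0.2],[-0.16, 0.25, -0.12]]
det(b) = -0.04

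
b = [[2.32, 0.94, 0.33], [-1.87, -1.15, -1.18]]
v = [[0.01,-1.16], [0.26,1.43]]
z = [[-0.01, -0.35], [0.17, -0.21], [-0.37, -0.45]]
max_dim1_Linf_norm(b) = 2.32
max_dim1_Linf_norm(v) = 1.43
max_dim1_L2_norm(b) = 2.52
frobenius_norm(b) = 3.55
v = b @ z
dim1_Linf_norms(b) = [2.32, 1.87]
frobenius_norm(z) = 0.73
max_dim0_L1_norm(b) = 4.19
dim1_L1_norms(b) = [3.59, 4.2]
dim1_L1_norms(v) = [1.17, 1.69]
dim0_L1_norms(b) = [4.19, 2.09, 1.51]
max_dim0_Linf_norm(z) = 0.45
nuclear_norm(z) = 0.98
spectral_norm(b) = 3.48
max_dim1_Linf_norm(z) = 0.45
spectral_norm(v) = 1.85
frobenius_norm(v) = 1.86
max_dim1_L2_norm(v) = 1.45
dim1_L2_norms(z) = [0.35, 0.27, 0.58]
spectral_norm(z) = 0.66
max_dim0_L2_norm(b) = 2.98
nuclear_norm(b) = 4.17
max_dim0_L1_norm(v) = 2.59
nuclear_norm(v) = 2.02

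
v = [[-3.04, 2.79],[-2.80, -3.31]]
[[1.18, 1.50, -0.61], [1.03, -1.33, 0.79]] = v@ [[-0.38, -0.07, -0.01],  [0.01, 0.46, -0.23]]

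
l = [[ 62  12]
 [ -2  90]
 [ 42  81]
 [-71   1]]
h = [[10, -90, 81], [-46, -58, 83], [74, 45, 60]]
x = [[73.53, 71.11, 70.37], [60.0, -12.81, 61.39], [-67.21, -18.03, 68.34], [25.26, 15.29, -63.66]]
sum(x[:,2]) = 136.44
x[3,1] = 15.29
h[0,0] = 10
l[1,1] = 90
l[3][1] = 1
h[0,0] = 10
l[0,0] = 62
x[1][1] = -12.81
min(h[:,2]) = 60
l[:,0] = [62, -2, 42, -71]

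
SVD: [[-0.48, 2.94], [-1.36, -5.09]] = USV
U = [[-0.47, 0.88], [0.88, 0.47]]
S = [5.95, 1.08]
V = [[-0.16, -0.99], [-0.99, 0.16]]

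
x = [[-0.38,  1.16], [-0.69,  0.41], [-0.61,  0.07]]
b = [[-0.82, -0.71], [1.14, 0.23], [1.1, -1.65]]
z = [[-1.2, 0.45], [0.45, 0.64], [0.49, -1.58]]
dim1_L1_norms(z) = [1.65, 1.09, 2.07]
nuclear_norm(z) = 3.06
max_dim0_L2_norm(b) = 1.81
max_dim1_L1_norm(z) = 2.07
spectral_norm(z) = 1.92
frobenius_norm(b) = 2.54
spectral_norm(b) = 2.05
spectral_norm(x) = 1.44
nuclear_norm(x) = 2.10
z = x + b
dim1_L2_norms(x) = [1.22, 0.8, 0.61]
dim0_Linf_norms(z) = [1.2, 1.58]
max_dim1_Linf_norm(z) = 1.58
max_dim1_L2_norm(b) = 1.98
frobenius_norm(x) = 1.58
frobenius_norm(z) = 2.23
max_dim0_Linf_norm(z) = 1.58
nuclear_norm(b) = 3.55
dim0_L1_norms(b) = [3.06, 2.59]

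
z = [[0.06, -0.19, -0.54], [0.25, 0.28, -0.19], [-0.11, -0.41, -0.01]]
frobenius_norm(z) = 0.83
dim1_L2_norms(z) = [0.58, 0.42, 0.42]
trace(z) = 0.33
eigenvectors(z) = [[(0.36+0j), (0.84+0j), (0.84-0j)], [0.72+0.00j, (-0.24-0.23j), -0.24+0.23j], [-0.59+0.00j, (0.36-0.23j), (0.36+0.23j)]]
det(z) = 0.03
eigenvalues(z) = [(0.56+0j), (-0.12+0.2j), (-0.12-0.2j)]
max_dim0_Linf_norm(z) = 0.54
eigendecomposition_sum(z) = [[(0.09+0j), (0.13-0j), -0.13-0.00j], [0.18+0.00j, 0.26-0.00j, (-0.26-0j)], [-0.15+0.00j, -0.21+0.00j, (0.21+0j)]] + [[-0.02+0.10j, -0.16-0.12j, -0.20-0.09j], [0.03-0.02j, (0.01+0.08j), 0.04+0.08j], [(0.02+0.05j), (-0.1-0.01j), -0.11+0.02j]] + [[(-0.02-0.1j), (-0.16+0.12j), (-0.2+0.09j)], [0.03+0.02j, 0.01-0.08j, (0.04-0.08j)], [0.02-0.05j, -0.10+0.01j, -0.11-0.02j]]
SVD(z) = [[0.94, -0.18, 0.29], [0.07, -0.74, -0.67], [0.34, 0.65, -0.68]] @ diag([0.603137084896818, 0.5633137996370777, 0.08662112883475072]) @ [[0.06,-0.50,-0.87],[-0.47,-0.78,0.41],[-0.88,0.39,-0.28]]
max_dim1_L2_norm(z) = 0.58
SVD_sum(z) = [[0.03, -0.28, -0.49], [0.0, -0.02, -0.04], [0.01, -0.1, -0.18]] + [[0.05, 0.08, -0.04], [0.20, 0.32, -0.17], [-0.17, -0.29, 0.15]] + [[-0.02, 0.01, -0.01],[0.05, -0.02, 0.02],[0.05, -0.02, 0.02]]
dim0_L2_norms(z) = [0.28, 0.53, 0.57]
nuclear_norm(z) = 1.25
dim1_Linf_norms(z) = [0.54, 0.28, 0.41]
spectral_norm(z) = 0.60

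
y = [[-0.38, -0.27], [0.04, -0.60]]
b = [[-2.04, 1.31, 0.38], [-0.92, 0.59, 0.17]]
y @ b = [[1.02, -0.66, -0.19],[0.47, -0.3, -0.09]]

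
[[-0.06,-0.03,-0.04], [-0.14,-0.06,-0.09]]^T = [[-0.06, -0.14], [-0.03, -0.06], [-0.04, -0.09]]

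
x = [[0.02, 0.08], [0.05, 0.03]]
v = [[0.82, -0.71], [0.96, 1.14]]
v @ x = [[-0.02, 0.04], [0.08, 0.11]]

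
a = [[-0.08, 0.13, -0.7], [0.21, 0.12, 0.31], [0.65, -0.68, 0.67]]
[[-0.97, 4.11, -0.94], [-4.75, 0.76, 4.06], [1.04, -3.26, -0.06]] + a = [[-1.05, 4.24, -1.64], [-4.54, 0.88, 4.37], [1.69, -3.94, 0.61]]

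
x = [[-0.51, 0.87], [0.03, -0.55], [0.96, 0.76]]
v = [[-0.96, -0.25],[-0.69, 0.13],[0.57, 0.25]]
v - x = [[-0.45, -1.12],[-0.72, 0.68],[-0.39, -0.51]]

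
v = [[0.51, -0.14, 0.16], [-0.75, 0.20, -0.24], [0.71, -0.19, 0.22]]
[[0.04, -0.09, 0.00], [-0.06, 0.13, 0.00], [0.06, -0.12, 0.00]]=v @[[0.05, -0.1, -0.00],[-0.16, 0.31, 0.00],[-0.02, 0.03, 0.0]]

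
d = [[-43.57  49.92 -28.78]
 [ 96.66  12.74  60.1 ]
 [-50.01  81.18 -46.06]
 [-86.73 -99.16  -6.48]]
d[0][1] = 49.92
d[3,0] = -86.73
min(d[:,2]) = -46.06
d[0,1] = 49.92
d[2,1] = 81.18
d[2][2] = -46.06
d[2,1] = 81.18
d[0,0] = -43.57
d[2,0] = -50.01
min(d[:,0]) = -86.73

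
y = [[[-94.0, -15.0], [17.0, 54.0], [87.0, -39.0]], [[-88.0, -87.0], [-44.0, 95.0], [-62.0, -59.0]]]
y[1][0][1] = -87.0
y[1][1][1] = 95.0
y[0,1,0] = 17.0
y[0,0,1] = -15.0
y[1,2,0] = -62.0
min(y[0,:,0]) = -94.0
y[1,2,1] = -59.0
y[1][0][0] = -88.0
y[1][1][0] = -44.0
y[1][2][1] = -59.0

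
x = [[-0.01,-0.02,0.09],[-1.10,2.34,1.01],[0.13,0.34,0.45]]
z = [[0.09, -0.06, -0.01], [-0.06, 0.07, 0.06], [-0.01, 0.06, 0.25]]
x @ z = [[-0.0, 0.0, 0.02], [-0.25, 0.29, 0.40], [-0.01, 0.04, 0.13]]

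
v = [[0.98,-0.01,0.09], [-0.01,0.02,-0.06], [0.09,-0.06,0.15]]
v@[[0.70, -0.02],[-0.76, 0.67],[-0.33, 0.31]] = [[0.66, 0.00],  [-0.00, -0.0],  [0.06, 0.00]]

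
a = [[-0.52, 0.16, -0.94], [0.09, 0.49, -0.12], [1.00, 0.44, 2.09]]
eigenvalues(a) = [1.56, -0.18, 0.68]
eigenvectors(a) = [[0.42, -0.91, -0.53], [0.14, 0.19, -0.62], [-0.90, 0.37, 0.57]]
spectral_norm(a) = 2.58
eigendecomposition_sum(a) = [[-0.52,-0.51,-1.04], [-0.17,-0.17,-0.34], [1.13,1.09,2.25]] + [[-0.19,0.09,-0.07], [0.04,-0.02,0.01], [0.07,-0.04,0.03]] + [[0.19, 0.57, 0.17], [0.22, 0.67, 0.2], [-0.2, -0.62, -0.19]]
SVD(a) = [[-0.40, 0.48, -0.78], [-0.0, 0.85, 0.53], [0.91, 0.21, -0.34]] @ diag([2.5750505206621117, 0.5987276179287245, 0.12058215277220029]) @ [[0.44, 0.13, 0.89], [0.07, 0.98, -0.18], [0.9, -0.14, -0.42]]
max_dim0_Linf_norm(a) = 2.09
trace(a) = 2.06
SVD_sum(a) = [[-0.46, -0.14, -0.93], [-0.0, -0.00, -0.0], [1.03, 0.31, 2.10]] + [[0.02, 0.28, -0.05], [0.03, 0.5, -0.09], [0.01, 0.13, -0.02]] + [[-0.08, 0.01, 0.04],[0.06, -0.01, -0.03],[-0.04, 0.01, 0.02]]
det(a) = -0.19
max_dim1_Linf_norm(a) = 2.09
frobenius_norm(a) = 2.65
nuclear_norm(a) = 3.29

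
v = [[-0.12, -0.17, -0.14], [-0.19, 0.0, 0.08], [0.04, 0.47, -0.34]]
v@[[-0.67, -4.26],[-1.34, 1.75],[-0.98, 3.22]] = [[0.45, -0.24], [0.05, 1.07], [-0.32, -0.44]]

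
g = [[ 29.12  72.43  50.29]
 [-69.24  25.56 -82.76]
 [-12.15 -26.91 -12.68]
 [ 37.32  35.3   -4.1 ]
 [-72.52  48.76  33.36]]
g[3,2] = -4.1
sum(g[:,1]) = 155.14000000000001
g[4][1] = 48.76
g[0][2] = 50.29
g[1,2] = -82.76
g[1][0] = -69.24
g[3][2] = -4.1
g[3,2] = -4.1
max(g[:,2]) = 50.29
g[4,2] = 33.36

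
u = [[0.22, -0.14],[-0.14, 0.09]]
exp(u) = [[1.26, -0.16], [-0.16, 1.11]]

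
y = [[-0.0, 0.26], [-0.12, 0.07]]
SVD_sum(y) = [[-0.04, 0.25], [-0.01, 0.09]] + [[0.04, 0.01], [-0.11, -0.02]]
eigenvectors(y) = [[(0.83+0j), (0.83-0j)], [(0.11+0.55j), 0.11-0.55j]]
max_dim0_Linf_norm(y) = 0.26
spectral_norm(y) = 0.27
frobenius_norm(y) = 0.29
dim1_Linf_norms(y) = [0.26, 0.12]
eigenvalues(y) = [(0.04+0.17j), (0.04-0.17j)]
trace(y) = 0.07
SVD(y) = [[-0.95,-0.32], [-0.32,0.95]] @ diag([0.27145917007610926, 0.11493441165112392]) @ [[0.14,-0.99], [-0.99,-0.14]]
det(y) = 0.03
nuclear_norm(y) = 0.39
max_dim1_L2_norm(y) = 0.26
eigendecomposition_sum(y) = [[0.00+0.09j, 0.13-0.03j], [(-0.06+0.01j), 0.03+0.08j]] + [[0.00-0.09j, (0.13+0.03j)], [(-0.06-0.01j), 0.03-0.08j]]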